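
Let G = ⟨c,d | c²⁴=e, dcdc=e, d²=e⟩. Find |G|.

Enumerate words in the generators, reducing via the relations: the distinct elements are
  {c, d, e, cd, c², c³, c⁴, c⁵, c⁶, c⁷, c⁸, c⁹, c²d, c²², c²³, c²¹, c²⁰, c³d, c¹², c¹³, c¹¹, c¹⁰, c¹⁴, c¹⁵, c¹⁶, c¹⁷, c¹⁸, c¹⁹, c⁴d, c⁵d, c⁶d, c⁷d, c⁸d, c⁹d, c²²d, c²³d, c²¹d, c²⁰d, c¹²d, c¹³d, c¹¹d, c¹⁰d, c¹⁴d, c¹⁵d, c¹⁶d, c¹⁷d, c¹⁸d, c¹⁹d}.
No further products give new elements, so |G| = 48.

Answer: 48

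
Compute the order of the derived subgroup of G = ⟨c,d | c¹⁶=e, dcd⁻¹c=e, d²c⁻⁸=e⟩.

G' = [G, G] is generated by all commutators. The generator-pair commutators are: [c, d] = c².
The subgroup they normally generate is {e, c², c⁴, c⁶, c⁸, c¹⁰, c¹², c¹⁴}, of order 8.
Check: |G/G'| = 32/8 = 4 is the order of the abelianisation.

Answer: 8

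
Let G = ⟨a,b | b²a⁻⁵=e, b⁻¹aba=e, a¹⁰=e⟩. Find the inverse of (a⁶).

The order of (a⁶) is 5 (smallest k with (a⁶)ᵏ = e), so (a⁶)⁻¹ = (a⁶)⁴ = a⁴.
Check: (a⁶) · (a⁴) → (a⁶) · a⁴ = e, giving e as required.

Answer: a⁴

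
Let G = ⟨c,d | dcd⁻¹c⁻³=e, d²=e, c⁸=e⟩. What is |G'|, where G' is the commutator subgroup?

G' = [G, G] is generated by all commutators. The generator-pair commutators are: [c, d] = c⁶.
The subgroup they normally generate is {e, c², c⁴, c⁶}, of order 4.
Check: |G/G'| = 16/4 = 4 is the order of the abelianisation.

Answer: 4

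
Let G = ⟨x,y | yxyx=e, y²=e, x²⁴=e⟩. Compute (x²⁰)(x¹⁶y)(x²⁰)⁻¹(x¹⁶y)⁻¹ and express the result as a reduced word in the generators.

[(x²⁰), (x¹⁶y)] = (x²⁰)·(x¹⁶y)·(x²⁰)⁻¹·(x¹⁶y)⁻¹.
  (x²⁰) · (x¹⁶y) = x¹²y
  (x¹²y) · (x⁴) = x⁸y
  (x⁸y) · (x¹⁶y) = x¹⁶

Answer: x¹⁶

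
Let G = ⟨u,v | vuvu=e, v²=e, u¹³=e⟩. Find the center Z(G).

An element z ∈ Z(G) iff z commutes with every generator.
For example e is central: e·u = u = u·e; e·v = v = v·e.
Whereas u ∉ Z(G) since u·v = uv ≠ u¹²v = v·u.
Checking each of the 26 elements this way gives Z(G) = {e}, of order 1.

Answer: {e}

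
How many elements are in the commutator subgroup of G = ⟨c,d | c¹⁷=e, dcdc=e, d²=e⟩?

G' = [G, G] is generated by all commutators. The generator-pair commutators are: [c, d] = c².
The subgroup they normally generate is {e, c, c², c³, c⁴, c⁵, c⁶, c⁷, c⁸, c⁹, c¹⁰, c¹¹, c¹², c¹³, c¹⁴, c¹⁵, c¹⁶}, of order 17.
Check: |G/G'| = 34/17 = 2 is the order of the abelianisation.

Answer: 17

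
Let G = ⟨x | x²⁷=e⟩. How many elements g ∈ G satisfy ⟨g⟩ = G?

G is cyclic of order 27. An element generates G iff its order is 27, and a cyclic group of order 27 has exactly φ(27) = 18 such elements.

Answer: 18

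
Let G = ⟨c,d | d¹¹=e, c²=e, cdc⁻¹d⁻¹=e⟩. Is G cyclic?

|G| = 22. The element cd has order 22 (its powers give 22 distinct elements), so ⟨cd⟩ = G and G is cyclic.

Answer: Yes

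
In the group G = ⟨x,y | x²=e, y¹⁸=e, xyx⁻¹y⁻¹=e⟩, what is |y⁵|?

Compute successive powers until reaching e:
  (y⁵)¹ = y⁵, (y⁵)² = y¹⁰, (y⁵)³ = y¹⁵, (y⁵)⁴ = y², (y⁵)⁵ = y⁷, (y⁵)⁶ = y¹², (y⁵)⁷ = y¹⁷, (y⁵)⁸ = y⁴, (y⁵)⁹ = y⁹, (y⁵)¹⁰ = y¹⁴, (y⁵)¹¹ = y, (y⁵)¹² = y⁶, (y⁵)¹³ = y¹¹, (y⁵)¹⁴ = y¹⁶, (y⁵)¹⁵ = y³, (y⁵)¹⁶ = y⁸, (y⁵)¹⁷ = y¹³, (y⁵)¹⁸ = e.
The smallest positive k with (y⁵)ᵏ = e is 18.

Answer: 18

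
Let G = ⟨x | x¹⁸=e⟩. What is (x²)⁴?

Compute successive powers of (x²), reducing at each step:
  (x²)²: (x²) · x² = x⁴
  (x²)³: (x⁴) · x² = x⁶
  (x²)⁴: (x⁶) · x² = x⁸

Answer: x⁸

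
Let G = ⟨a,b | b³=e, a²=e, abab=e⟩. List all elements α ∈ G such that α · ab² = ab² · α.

⟨ab²⟩ ⊆ C_G(ab²) since powers of ab² commute with ab²; so |C_G(ab²)| ≥ |⟨ab²⟩| = 2.
By orbit–stabilizer, |C_G(ab²)| = |G| / |conj. class of ab²| = 6 / 3 = 2.
The 2 elements commuting with ab² are {e, ab²}.

Answer: {e, ab²}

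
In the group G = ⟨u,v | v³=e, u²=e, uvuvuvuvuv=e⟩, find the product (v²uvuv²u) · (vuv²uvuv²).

Compute (v²uvuv²u) · (vuv²uvuv²) by multiplying left to right and reducing via the relations at each step:
  (v²uvuv²u) · v = v²uvuv²uv
  (v²uvuv²uv) · u = v²uvuv²uvu
  (v²uvuv²uvu) · v² = vuv²uvuv²uv
  (vuv²uvuv²uv) · u = uvuv²uvuv²uv
  (uvuv²uvuv²uv) · v = uv²uvuv²uvu
  (uv²uvuv²uvu) · u = uv²uvuv²uv
  (uv²uvuv²uv) · v² = uv²uvuv²u

Answer: uv²uvuv²u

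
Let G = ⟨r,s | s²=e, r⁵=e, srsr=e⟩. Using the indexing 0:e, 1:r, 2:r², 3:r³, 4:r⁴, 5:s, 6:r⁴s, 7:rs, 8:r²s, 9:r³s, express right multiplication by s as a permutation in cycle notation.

(0 5)(1 7)(2 8)(3 9)(4 6)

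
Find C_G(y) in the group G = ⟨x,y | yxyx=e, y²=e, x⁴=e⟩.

⟨y⟩ ⊆ C_G(y) since powers of y commute with y; so |C_G(y)| ≥ |⟨y⟩| = 2.
By orbit–stabilizer, |C_G(y)| = |G| / |conj. class of y| = 8 / 2 = 4.
The 4 elements commuting with y are {e, x², y, x²y}.

Answer: {e, x², y, x²y}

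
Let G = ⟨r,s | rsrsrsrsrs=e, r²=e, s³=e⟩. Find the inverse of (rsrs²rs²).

The order of (rsrs²rs²) is 3 (smallest k with (rsrs²rs²)ᵏ = e), so (rsrs²rs²)⁻¹ = (rsrs²rs²)² = srsrs²r.
Check: (rsrs²rs²) · (srsrs²r) → (rsrs²rs²) · s = rsrs²r;   (rsrs²r) · r = rsrs²;   (rsrs²) · s = rsr;   (rsr) · r = rs;   (rs) · s² = r;   r · r = e, giving e as required.

Answer: srsrs²r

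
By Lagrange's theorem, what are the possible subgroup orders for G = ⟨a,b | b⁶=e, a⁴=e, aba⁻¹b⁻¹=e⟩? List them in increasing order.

|G| = 24 = 2³ · 3. By Lagrange's theorem the order of any subgroup divides 24; the divisors of 24 are 1, 2, 3, 4, 6, 8, 12, 24.

Answer: 1, 2, 3, 4, 6, 8, 12, 24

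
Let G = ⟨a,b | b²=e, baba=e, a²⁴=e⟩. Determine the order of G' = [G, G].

G' = [G, G] is generated by all commutators. The generator-pair commutators are: [a, b] = a².
The subgroup they normally generate is {e, a², a⁴, a⁶, a⁸, a¹⁰, a¹², a¹⁴, a¹⁶, a¹⁸, a²⁰, a²²}, of order 12.
Check: |G/G'| = 48/12 = 4 is the order of the abelianisation.

Answer: 12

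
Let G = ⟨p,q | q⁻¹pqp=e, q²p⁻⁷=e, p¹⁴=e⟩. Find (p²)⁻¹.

The order of (p²) is 7 (smallest k with (p²)ᵏ = e), so (p²)⁻¹ = (p²)⁶ = p¹².
Check: (p²) · (p¹²) → (p²) · p¹² = e, giving e as required.

Answer: p¹²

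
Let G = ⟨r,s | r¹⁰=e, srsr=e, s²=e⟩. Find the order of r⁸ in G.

Compute successive powers until reaching e:
  (r⁸)¹ = r⁸, (r⁸)² = r⁶, (r⁸)³ = r⁴, (r⁸)⁴ = r², (r⁸)⁵ = e.
The smallest positive k with (r⁸)ᵏ = e is 5.

Answer: 5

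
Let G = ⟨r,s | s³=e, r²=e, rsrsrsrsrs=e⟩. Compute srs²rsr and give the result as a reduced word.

Multiply left to right, reducing at each step:
  s · r = sr
  (sr) · s² = srs²
  (srs²) · r = srs²r
  (srs²r) · s = srs²rs
  (srs²rs) · r = srs²rsr

Answer: srs²rsr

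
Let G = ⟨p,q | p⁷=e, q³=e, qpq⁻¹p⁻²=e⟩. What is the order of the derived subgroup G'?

G' = [G, G] is generated by all commutators. The generator-pair commutators are: [p, q] = p⁶.
The subgroup they normally generate is {e, p, p², p³, p⁴, p⁵, p⁶}, of order 7.
Check: |G/G'| = 21/7 = 3 is the order of the abelianisation.

Answer: 7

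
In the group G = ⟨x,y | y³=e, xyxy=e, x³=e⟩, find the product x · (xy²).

Compute x · (xy²) by multiplying left to right and reducing via the relations at each step:
  x · x = x²
  (x²) · y² = x²y²

Answer: x²y²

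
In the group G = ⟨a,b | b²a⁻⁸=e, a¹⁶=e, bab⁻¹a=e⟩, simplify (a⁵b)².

Compute successive powers of (a⁵b), reducing at each step:
  (a⁵b)²: (a⁵b) · a⁵ = b;   b · b = a⁸

Answer: a⁸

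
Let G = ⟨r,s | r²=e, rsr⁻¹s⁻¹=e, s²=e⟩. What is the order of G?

Enumerate words in the generators, reducing via the relations: the distinct elements are
  {e, r, s, rs}.
No further products give new elements, so |G| = 4.

Answer: 4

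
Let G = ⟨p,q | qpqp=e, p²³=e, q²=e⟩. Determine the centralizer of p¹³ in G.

⟨p¹³⟩ ⊆ C_G(p¹³) since powers of p¹³ commute with p¹³; so |C_G(p¹³)| ≥ |⟨p¹³⟩| = 23.
By orbit–stabilizer, |C_G(p¹³)| = |G| / |conj. class of p¹³| = 46 / 2 = 23.
The 23 elements commuting with p¹³ are {e, p, p², p³, p⁴, p⁵, p⁶, p⁷, p⁸, p⁹, p¹⁰, p¹¹, p¹², p¹³, p¹⁴, p¹⁵, p¹⁶, p¹⁷, p¹⁸, p¹⁹, p²⁰, p²¹, p²²}.

Answer: {e, p, p², p³, p⁴, p⁵, p⁶, p⁷, p⁸, p⁹, p¹⁰, p¹¹, p¹², p¹³, p¹⁴, p¹⁵, p¹⁶, p¹⁷, p¹⁸, p¹⁹, p²⁰, p²¹, p²²}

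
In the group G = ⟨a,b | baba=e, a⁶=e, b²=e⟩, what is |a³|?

Compute successive powers until reaching e:
  (a³)¹ = a³, (a³)² = e.
The smallest positive k with (a³)ᵏ = e is 2.

Answer: 2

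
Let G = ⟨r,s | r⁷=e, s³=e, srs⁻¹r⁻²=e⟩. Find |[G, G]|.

G' = [G, G] is generated by all commutators. The generator-pair commutators are: [r, s] = r⁶.
The subgroup they normally generate is {e, r, r², r³, r⁴, r⁵, r⁶}, of order 7.
Check: |G/G'| = 21/7 = 3 is the order of the abelianisation.

Answer: 7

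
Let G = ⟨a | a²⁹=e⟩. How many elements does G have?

G is generated by a single element, so G is cyclic. The relator gives a²⁹ = e and no smaller power is forced to be e, so the 29 powers {a, e, a², a³, a⁴, a⁵, a⁶, a⁷, a⁸, a⁹, a²², a²³, a²¹, a²⁰, a²⁴, a²⁵, a²⁶, a²⁷, a²⁸, a¹², a¹³, a¹¹, a¹⁰, a¹⁴, a¹⁵, a¹⁶, a¹⁷, a¹⁸, a¹⁹} are distinct. Hence |G| = 29.

Answer: 29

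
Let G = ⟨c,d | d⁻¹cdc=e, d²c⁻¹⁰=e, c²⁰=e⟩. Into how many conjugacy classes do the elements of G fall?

The conjugacy classes (representative and size) are:
  [e] (size 1), [c] (size 2), [c²] (size 2), [c³] (size 2), [c⁴] (size 2), [c⁵] (size 2), [c¹⁴] (size 2), [c⁷] (size 2), [c⁸] (size 2), [c¹¹] (size 2), [c¹⁰] (size 1), [c²d⁻¹] (size 10), [c⁹d] (size 10).
Class equation: 1 + 2 + 2 + 2 + 2 + 2 + 2 + 2 + 2 + 2 + 1 + 10 + 10 = 40 = |G|. So G has 13 conjugacy classes.

Answer: 13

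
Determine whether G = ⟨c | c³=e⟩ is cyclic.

|G| = 3. The element c has order 3 (its powers give 3 distinct elements), so ⟨c⟩ = G and G is cyclic.

Answer: Yes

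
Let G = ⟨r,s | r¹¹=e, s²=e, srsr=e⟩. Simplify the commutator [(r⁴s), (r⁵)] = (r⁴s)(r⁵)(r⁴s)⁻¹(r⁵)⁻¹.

[(r⁴s), (r⁵)] = (r⁴s)·(r⁵)·(r⁴s)⁻¹·(r⁵)⁻¹.
  (r⁴s) · (r⁵) = r¹⁰s
  (r¹⁰s) · (r⁴s) = r⁶
  (r⁶) · (r⁶) = r

Answer: r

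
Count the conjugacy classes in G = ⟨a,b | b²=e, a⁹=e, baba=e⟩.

The conjugacy classes (representative and size) are:
  [e] (size 1), [a⁸] (size 2), [a⁷] (size 2), [a⁶] (size 2), [a⁵] (size 2), [a⁴b] (size 9).
Class equation: 1 + 2 + 2 + 2 + 2 + 9 = 18 = |G|. So G has 6 conjugacy classes.

Answer: 6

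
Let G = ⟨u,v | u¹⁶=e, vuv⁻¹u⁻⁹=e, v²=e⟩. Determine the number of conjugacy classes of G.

The conjugacy classes (representative and size) are:
  [e] (size 1), [u⁹] (size 2), [u²] (size 1), [u³] (size 2), [u⁴] (size 1), [u¹³] (size 2), [u⁶] (size 1), [u¹⁵] (size 2), [u⁸] (size 1), [u¹⁰] (size 1), [u¹²] (size 1), [u¹⁴] (size 1), [v] (size 2), [uv] (size 2), [u²v] (size 2), [u¹¹v] (size 2), [u⁴v] (size 2), [u¹³v] (size 2), [u¹⁴v] (size 2), [u¹⁵v] (size 2).
Class equation: 1 + 2 + 1 + 2 + 1 + 2 + 1 + 2 + 1 + 1 + 1 + 1 + 2 + 2 + 2 + 2 + 2 + 2 + 2 + 2 = 32 = |G|. So G has 20 conjugacy classes.

Answer: 20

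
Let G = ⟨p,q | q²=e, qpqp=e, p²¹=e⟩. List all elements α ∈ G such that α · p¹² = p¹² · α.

⟨p¹²⟩ ⊆ C_G(p¹²) since powers of p¹² commute with p¹²; so |C_G(p¹²)| ≥ |⟨p¹²⟩| = 7.
By orbit–stabilizer, |C_G(p¹²)| = |G| / |conj. class of p¹²| = 42 / 2 = 21.
The 21 elements commuting with p¹² are {e, p, p², p³, p⁴, p⁵, p⁶, p⁷, p⁸, p⁹, p¹⁰, p¹¹, p¹², p¹³, p¹⁴, p¹⁵, p¹⁶, p¹⁷, p¹⁸, p¹⁹, p²⁰}.

Answer: {e, p, p², p³, p⁴, p⁵, p⁶, p⁷, p⁸, p⁹, p¹⁰, p¹¹, p¹², p¹³, p¹⁴, p¹⁵, p¹⁶, p¹⁷, p¹⁸, p¹⁹, p²⁰}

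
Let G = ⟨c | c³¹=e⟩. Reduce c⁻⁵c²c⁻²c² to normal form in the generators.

Multiply left to right, reducing at each step:
  (c²⁶) · c² = c²⁸
  (c²⁸) · c⁻² = c²⁶
  (c²⁶) · c² = c²⁸

Answer: c²⁸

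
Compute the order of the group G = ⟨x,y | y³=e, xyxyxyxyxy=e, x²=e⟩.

Enumerate words in the generators, reducing via the relations: the distinct elements are
  {e, x, y, xy, yx, y², xyx, xy², yxy, y²x, xyxy, xy²x, yxyx, yxy², y²xy, xyxyx, xyxy², xy²xy, yxy²x, y²xyx, y²xy², xyxy²x, xy²xyx, xy²xy², yxyxy², yxy²xy, y²xyxy, y²xy²x, xyxy²xy, xy²xyxy, xy²xy²x, yxyxy²x, yxy²xyx, yxy²xy², y²xyxy², y²xy²xy, xyxy²xyx, xyxy²xy², xy²xyxy², yxyxy²xy, yxy²xyxy, y²xyxy²x, y²xy²xyx, xyxy²xyxy, xy²xyxy²x, yxyxy²xy², yxy²xyxy², y²xyxy²xy, y²xy²xyxy, xyxy²xyxy², xy²xyxy²xy, yxy²xyxy²x, y²xyxy²xyx, y²xyxy²xy², y²xy²xyxy², xyxy²xyxy²x, xy²xyxy²xyx, xy²xyxy²xy², yxy²xyxy²xy, xyxy²xyxy²xy}.
No further products give new elements, so |G| = 60.

Answer: 60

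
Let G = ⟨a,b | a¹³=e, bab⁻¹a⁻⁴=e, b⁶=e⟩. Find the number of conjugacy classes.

The conjugacy classes (representative and size) are:
  [e] (size 1), [a⁴] (size 6), [a¹¹] (size 6), [a⁷b] (size 13), [a⁸b²] (size 13), [a¹²b³] (size 13), [a⁵b⁴] (size 13), [a¹¹b⁵] (size 13).
Class equation: 1 + 6 + 6 + 13 + 13 + 13 + 13 + 13 = 78 = |G|. So G has 8 conjugacy classes.

Answer: 8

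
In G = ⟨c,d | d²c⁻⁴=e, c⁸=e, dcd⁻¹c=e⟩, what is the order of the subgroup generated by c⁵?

|⟨c⁵⟩| equals the order of c⁵. Compute successive powers until reaching e:
  (c⁵)¹ = c⁵, (c⁵)² = c², (c⁵)³ = c⁷, (c⁵)⁴ = c⁴, (c⁵)⁵ = c, (c⁵)⁶ = c⁶, (c⁵)⁷ = c³, (c⁵)⁸ = e.
The smallest positive k with (c⁵)ᵏ = e is 8, so |⟨c⁵⟩| = 8.

Answer: 8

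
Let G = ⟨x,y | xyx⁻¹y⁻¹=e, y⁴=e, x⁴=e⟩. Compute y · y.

Compute y · y by multiplying left to right and reducing via the relations at each step:
  y · y = y²

Answer: y²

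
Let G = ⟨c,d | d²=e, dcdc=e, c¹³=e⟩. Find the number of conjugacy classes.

The conjugacy classes (representative and size) are:
  [e] (size 1), [c¹²] (size 2), [c¹¹] (size 2), [c³] (size 2), [c⁴] (size 2), [c⁸] (size 2), [c⁶] (size 2), [d] (size 13).
Class equation: 1 + 2 + 2 + 2 + 2 + 2 + 2 + 13 = 26 = |G|. So G has 8 conjugacy classes.

Answer: 8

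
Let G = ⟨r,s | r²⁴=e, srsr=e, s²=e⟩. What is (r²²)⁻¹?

The order of (r²²) is 12 (smallest k with (r²²)ᵏ = e), so (r²²)⁻¹ = (r²²)¹¹ = r².
Check: (r²²) · (r²) → (r²²) · r² = e, giving e as required.

Answer: r²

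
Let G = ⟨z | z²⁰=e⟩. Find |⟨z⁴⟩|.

|⟨z⁴⟩| equals the order of z⁴. Compute successive powers until reaching e:
  (z⁴)¹ = z⁴, (z⁴)² = z⁸, (z⁴)³ = z¹², (z⁴)⁴ = z¹⁶, (z⁴)⁵ = e.
The smallest positive k with (z⁴)ᵏ = e is 5, so |⟨z⁴⟩| = 5.

Answer: 5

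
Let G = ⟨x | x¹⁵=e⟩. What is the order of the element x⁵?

Compute successive powers until reaching e:
  (x⁵)¹ = x⁵, (x⁵)² = x¹⁰, (x⁵)³ = e.
The smallest positive k with (x⁵)ᵏ = e is 3.

Answer: 3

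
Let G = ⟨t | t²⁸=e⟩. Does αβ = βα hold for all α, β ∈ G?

G has a single generator, so G is cyclic and hence abelian.

Answer: Yes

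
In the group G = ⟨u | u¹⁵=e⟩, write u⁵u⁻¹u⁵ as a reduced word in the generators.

Multiply left to right, reducing at each step:
  (u⁵) · u⁻¹ = u⁴
  (u⁴) · u⁵ = u⁹

Answer: u⁹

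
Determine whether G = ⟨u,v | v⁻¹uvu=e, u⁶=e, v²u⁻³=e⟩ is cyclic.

Every cyclic group is abelian. But u·v = uv while v·u = u²v⁻¹, so u·v ≠ v·u and G is not abelian. Hence G is not cyclic.

Answer: No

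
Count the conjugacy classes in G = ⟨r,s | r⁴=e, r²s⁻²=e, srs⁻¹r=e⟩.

The conjugacy classes (representative and size) are:
  [e] (size 1), [r³] (size 2), [r²] (size 1), [s⁻¹] (size 2), [rs] (size 2).
Class equation: 1 + 2 + 1 + 2 + 2 = 8 = |G|. So G has 5 conjugacy classes.

Answer: 5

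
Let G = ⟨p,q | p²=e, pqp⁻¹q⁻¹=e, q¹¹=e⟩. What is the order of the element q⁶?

Compute successive powers until reaching e:
  (q⁶)¹ = q⁶, (q⁶)² = q, (q⁶)³ = q⁷, (q⁶)⁴ = q², (q⁶)⁵ = q⁸, (q⁶)⁶ = q³, (q⁶)⁷ = q⁹, (q⁶)⁸ = q⁴, (q⁶)⁹ = q¹⁰, (q⁶)¹⁰ = q⁵, (q⁶)¹¹ = e.
The smallest positive k with (q⁶)ᵏ = e is 11.

Answer: 11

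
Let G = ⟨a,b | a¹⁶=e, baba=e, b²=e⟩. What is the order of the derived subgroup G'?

G' = [G, G] is generated by all commutators. The generator-pair commutators are: [a, b] = a².
The subgroup they normally generate is {e, a², a⁴, a⁶, a⁸, a¹⁰, a¹², a¹⁴}, of order 8.
Check: |G/G'| = 32/8 = 4 is the order of the abelianisation.

Answer: 8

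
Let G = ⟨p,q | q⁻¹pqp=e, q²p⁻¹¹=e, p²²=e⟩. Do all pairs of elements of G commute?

p·q = pq but q·p = p¹⁰q⁻¹, so p·q ≠ q·p and G is not abelian.

Answer: No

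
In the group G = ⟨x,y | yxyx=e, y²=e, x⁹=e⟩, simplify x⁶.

Compute successive powers of x, reducing at each step:
  x²: x · x = x²
  x³: (x²) · x = x³
  x⁴: (x³) · x = x⁴
  x⁵: (x⁴) · x = x⁵
  x⁶: (x⁵) · x = x⁶

Answer: x⁶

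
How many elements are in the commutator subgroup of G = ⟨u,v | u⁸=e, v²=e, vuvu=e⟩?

G' = [G, G] is generated by all commutators. The generator-pair commutators are: [u, v] = u².
The subgroup they normally generate is {e, u², u⁴, u⁶}, of order 4.
Check: |G/G'| = 16/4 = 4 is the order of the abelianisation.

Answer: 4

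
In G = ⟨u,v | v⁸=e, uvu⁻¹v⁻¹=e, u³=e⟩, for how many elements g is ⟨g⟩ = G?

G is cyclic of order 24. An element generates G iff its order is 24, and a cyclic group of order 24 has exactly φ(24) = 8 such elements.

Answer: 8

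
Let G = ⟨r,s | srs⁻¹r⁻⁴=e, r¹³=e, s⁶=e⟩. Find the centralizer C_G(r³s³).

⟨r³s³⟩ ⊆ C_G(r³s³) since powers of r³s³ commute with r³s³; so |C_G(r³s³)| ≥ |⟨r³s³⟩| = 2.
By orbit–stabilizer, |C_G(r³s³)| = |G| / |conj. class of r³s³| = 78 / 13 = 6.
The 6 elements commuting with r³s³ are {e, rs⁴, r²s, r³s³, r⁶s⁵, r¹⁰s²}.

Answer: {e, rs⁴, r²s, r³s³, r⁶s⁵, r¹⁰s²}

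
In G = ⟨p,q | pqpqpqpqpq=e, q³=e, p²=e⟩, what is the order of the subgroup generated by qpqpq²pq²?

|⟨qpqpq²pq²⟩| equals the order of qpqpq²pq². Compute successive powers until reaching e:
  (qpqpq²pq²)¹ = qpqpq²pq², (qpqpq²pq²)² = e.
The smallest positive k with (qpqpq²pq²)ᵏ = e is 2, so |⟨qpqpq²pq²⟩| = 2.

Answer: 2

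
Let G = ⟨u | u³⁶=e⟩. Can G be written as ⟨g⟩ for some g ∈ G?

|G| = 36. The element u has order 36 (its powers give 36 distinct elements), so ⟨u⟩ = G and G is cyclic.

Answer: Yes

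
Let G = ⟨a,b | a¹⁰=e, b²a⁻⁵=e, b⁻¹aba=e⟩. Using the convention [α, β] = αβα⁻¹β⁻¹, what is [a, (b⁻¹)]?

[a, (b⁻¹)] = a·(b⁻¹)·a⁻¹·(b⁻¹)⁻¹.
  a · (b⁻¹) = ab⁻¹
  (ab⁻¹) · (a⁹) = a²b⁻¹
  (a²b⁻¹) · b = a²

Answer: a²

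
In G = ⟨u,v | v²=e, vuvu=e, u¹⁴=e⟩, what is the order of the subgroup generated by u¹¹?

|⟨u¹¹⟩| equals the order of u¹¹. Compute successive powers until reaching e:
  (u¹¹)¹ = u¹¹, (u¹¹)² = u⁸, (u¹¹)³ = u⁵, (u¹¹)⁴ = u², (u¹¹)⁵ = u¹³, (u¹¹)⁶ = u¹⁰, (u¹¹)⁷ = u⁷, (u¹¹)⁸ = u⁴, (u¹¹)⁹ = u, (u¹¹)¹⁰ = u¹², (u¹¹)¹¹ = u⁹, (u¹¹)¹² = u⁶, (u¹¹)¹³ = u³, (u¹¹)¹⁴ = e.
The smallest positive k with (u¹¹)ᵏ = e is 14, so |⟨u¹¹⟩| = 14.

Answer: 14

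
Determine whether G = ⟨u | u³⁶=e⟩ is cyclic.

|G| = 36. The element u has order 36 (its powers give 36 distinct elements), so ⟨u⟩ = G and G is cyclic.

Answer: Yes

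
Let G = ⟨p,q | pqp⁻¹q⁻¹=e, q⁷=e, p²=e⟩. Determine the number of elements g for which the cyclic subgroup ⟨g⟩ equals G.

G is cyclic of order 14. An element generates G iff its order is 14, and a cyclic group of order 14 has exactly φ(14) = 6 such elements.

Answer: 6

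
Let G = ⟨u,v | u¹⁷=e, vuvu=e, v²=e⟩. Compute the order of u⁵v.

Compute successive powers until reaching e:
  (u⁵v)¹ = u⁵v, (u⁵v)² = e.
The smallest positive k with (u⁵v)ᵏ = e is 2.

Answer: 2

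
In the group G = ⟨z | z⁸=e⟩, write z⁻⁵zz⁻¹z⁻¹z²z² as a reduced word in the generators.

Multiply left to right, reducing at each step:
  (z³) · z = z⁴
  (z⁴) · z⁻¹ = z³
  (z³) · z⁻¹ = z²
  (z²) · z² = z⁴
  (z⁴) · z² = z⁶

Answer: z⁶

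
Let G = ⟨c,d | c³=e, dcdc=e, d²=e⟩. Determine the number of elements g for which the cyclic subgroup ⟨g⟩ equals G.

⟨g⟩ = G would require ord(g) = |G| = 6, but the maximum element order in G is 3 < 6. So G is not cyclic and no single element generates it: the count is 0.

Answer: 0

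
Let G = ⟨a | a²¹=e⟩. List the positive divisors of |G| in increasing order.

|G| = 21 = 3 · 7. By Lagrange's theorem the order of any subgroup divides 21; the divisors of 21 are 1, 3, 7, 21.

Answer: 1, 3, 7, 21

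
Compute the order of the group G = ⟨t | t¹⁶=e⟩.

G is generated by a single element, so G is cyclic. The relator gives t¹⁶ = e and no smaller power is forced to be e, so the 16 powers {e, t, t², t³, t⁴, t⁵, t⁶, t⁷, t⁸, t⁹, t¹², t¹³, t¹¹, t¹⁰, t¹⁴, t¹⁵} are distinct. Hence |G| = 16.

Answer: 16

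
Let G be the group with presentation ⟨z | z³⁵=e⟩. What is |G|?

G is generated by a single element, so G is cyclic. The relator gives z³⁵ = e and no smaller power is forced to be e, so the 35 powers {e, z, z², z³, z⁴, z⁵, z⁶, z⁷, z⁸, z⁹, z²², z²³, z²¹, z²⁰, z²⁴, z²⁵, z²⁶, z²⁷, z²⁸, z²⁹, z³², z³³, z³¹, z³⁰, z³⁴, z¹², z¹³, z¹¹, z¹⁰, z¹⁴, z¹⁵, z¹⁶, z¹⁷, z¹⁸, z¹⁹} are distinct. Hence |G| = 35.

Answer: 35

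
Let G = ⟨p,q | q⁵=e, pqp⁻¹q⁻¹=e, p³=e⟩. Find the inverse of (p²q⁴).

The order of (p²q⁴) is 15 (smallest k with (p²q⁴)ᵏ = e), so (p²q⁴)⁻¹ = (p²q⁴)¹⁴ = pq.
Check: (p²q⁴) · (pq) → (p²q⁴) · p = q⁴;   (q⁴) · q = e, giving e as required.

Answer: pq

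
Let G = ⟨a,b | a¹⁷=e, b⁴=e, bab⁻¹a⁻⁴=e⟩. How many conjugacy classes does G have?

The conjugacy classes (representative and size) are:
  [e] (size 1), [a⁴] (size 4), [a²] (size 4), [a⁵] (size 4), [a¹¹] (size 4), [a⁷b] (size 17), [a³b²] (size 17), [a⁹b³] (size 17).
Class equation: 1 + 4 + 4 + 4 + 4 + 17 + 17 + 17 = 68 = |G|. So G has 8 conjugacy classes.

Answer: 8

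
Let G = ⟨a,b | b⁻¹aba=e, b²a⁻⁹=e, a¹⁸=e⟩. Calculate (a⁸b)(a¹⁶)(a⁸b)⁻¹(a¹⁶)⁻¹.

[(a⁸b), (a¹⁶)] = (a⁸b)·(a¹⁶)·(a⁸b)⁻¹·(a¹⁶)⁻¹.
  (a⁸b) · (a¹⁶) = ab⁻¹
  (ab⁻¹) · (a⁸b⁻¹) = a²
  (a²) · (a²) = a⁴

Answer: a⁴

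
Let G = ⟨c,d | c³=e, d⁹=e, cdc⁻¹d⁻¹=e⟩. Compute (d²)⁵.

Compute successive powers of (d²), reducing at each step:
  (d²)²: (d²) · d² = d⁴
  (d²)³: (d⁴) · d² = d⁶
  (d²)⁴: (d⁶) · d² = d⁸
  (d²)⁵: (d⁸) · d² = d

Answer: d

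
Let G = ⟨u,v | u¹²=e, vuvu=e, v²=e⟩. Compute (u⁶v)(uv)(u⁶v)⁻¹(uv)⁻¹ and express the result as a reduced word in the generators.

[(u⁶v), (uv)] = (u⁶v)·(uv)·(u⁶v)⁻¹·(uv)⁻¹.
  (u⁶v) · (uv) = u⁵
  (u⁵) · (u⁶v) = u¹¹v
  (u¹¹v) · (uv) = u¹⁰

Answer: u¹⁰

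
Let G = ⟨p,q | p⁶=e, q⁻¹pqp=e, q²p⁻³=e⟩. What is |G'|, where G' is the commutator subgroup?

G' = [G, G] is generated by all commutators. The generator-pair commutators are: [p, q] = p².
The subgroup they normally generate is {e, p², p⁴}, of order 3.
Check: |G/G'| = 12/3 = 4 is the order of the abelianisation.

Answer: 3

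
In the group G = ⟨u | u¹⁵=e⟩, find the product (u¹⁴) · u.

Compute (u¹⁴) · u by multiplying left to right and reducing via the relations at each step:
  (u¹⁴) · u = e

Answer: e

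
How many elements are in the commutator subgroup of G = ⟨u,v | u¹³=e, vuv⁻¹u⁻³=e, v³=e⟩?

G' = [G, G] is generated by all commutators. The generator-pair commutators are: [u, v] = u¹¹.
The subgroup they normally generate is {e, u, u², u³, u⁴, u⁵, u⁶, u⁷, u⁸, u⁹, u¹⁰, u¹¹, u¹²}, of order 13.
Check: |G/G'| = 39/13 = 3 is the order of the abelianisation.

Answer: 13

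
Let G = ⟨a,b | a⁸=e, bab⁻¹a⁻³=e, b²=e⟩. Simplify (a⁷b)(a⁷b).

Compute (a⁷b) · (a⁷b) by multiplying left to right and reducing via the relations at each step:
  (a⁷b) · a⁷ = a⁴b
  (a⁴b) · b = a⁴

Answer: a⁴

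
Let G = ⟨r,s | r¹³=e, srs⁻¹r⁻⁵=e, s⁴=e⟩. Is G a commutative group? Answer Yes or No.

r·s = rs but s·r = r⁵s, so r·s ≠ s·r and G is not abelian.

Answer: No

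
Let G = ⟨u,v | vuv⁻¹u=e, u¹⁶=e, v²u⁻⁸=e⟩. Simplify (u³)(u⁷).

Compute (u³) · (u⁷) by multiplying left to right and reducing via the relations at each step:
  (u³) · u⁷ = u¹⁰

Answer: u¹⁰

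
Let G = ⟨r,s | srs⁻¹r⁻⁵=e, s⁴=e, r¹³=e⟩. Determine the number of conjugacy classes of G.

The conjugacy classes (representative and size) are:
  [e] (size 1), [r] (size 4), [r²] (size 4), [r⁹] (size 4), [r¹²s] (size 13), [r⁴s²] (size 13), [r¹²s³] (size 13).
Class equation: 1 + 4 + 4 + 4 + 13 + 13 + 13 = 52 = |G|. So G has 7 conjugacy classes.

Answer: 7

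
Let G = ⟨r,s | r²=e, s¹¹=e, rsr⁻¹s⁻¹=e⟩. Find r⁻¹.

The order of r is 2 (smallest k with rᵏ = e), so r⁻¹ = r¹ = r.
Check: r · r → r · r = e, giving e as required.

Answer: r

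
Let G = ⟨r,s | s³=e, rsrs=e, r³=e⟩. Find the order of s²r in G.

Compute successive powers until reaching e:
  (s²r)¹ = s²r, (s²r)² = r²s, (s²r)³ = e.
The smallest positive k with (s²r)ᵏ = e is 3.

Answer: 3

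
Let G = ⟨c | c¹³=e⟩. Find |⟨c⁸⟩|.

|⟨c⁸⟩| equals the order of c⁸. Compute successive powers until reaching e:
  (c⁸)¹ = c⁸, (c⁸)² = c³, (c⁸)³ = c¹¹, (c⁸)⁴ = c⁶, (c⁸)⁵ = c, (c⁸)⁶ = c⁹, (c⁸)⁷ = c⁴, (c⁸)⁸ = c¹², (c⁸)⁹ = c⁷, (c⁸)¹⁰ = c², (c⁸)¹¹ = c¹⁰, (c⁸)¹² = c⁵, (c⁸)¹³ = e.
The smallest positive k with (c⁸)ᵏ = e is 13, so |⟨c⁸⟩| = 13.

Answer: 13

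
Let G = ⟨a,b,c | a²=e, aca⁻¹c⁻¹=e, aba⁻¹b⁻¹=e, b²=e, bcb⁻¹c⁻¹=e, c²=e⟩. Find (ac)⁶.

Compute successive powers of (ac), reducing at each step:
  (ac)²: (ac) · a = c;   c · c = e
  (ac)³: e · a = a;   a · c = ac
  (ac)⁴: (ac) · a = c;   c · c = e
  (ac)⁵: e · a = a;   a · c = ac
  (ac)⁶: (ac) · a = c;   c · c = e

Answer: e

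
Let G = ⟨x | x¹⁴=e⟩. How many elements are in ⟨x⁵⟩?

|⟨x⁵⟩| equals the order of x⁵. Compute successive powers until reaching e:
  (x⁵)¹ = x⁵, (x⁵)² = x¹⁰, (x⁵)³ = x, (x⁵)⁴ = x⁶, (x⁵)⁵ = x¹¹, (x⁵)⁶ = x², (x⁵)⁷ = x⁷, (x⁵)⁸ = x¹², (x⁵)⁹ = x³, (x⁵)¹⁰ = x⁸, (x⁵)¹¹ = x¹³, (x⁵)¹² = x⁴, (x⁵)¹³ = x⁹, (x⁵)¹⁴ = e.
The smallest positive k with (x⁵)ᵏ = e is 14, so |⟨x⁵⟩| = 14.

Answer: 14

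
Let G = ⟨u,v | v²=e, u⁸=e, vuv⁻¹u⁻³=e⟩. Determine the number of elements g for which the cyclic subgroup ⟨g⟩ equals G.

⟨g⟩ = G would require ord(g) = |G| = 16, but the maximum element order in G is 8 < 16. So G is not cyclic and no single element generates it: the count is 0.

Answer: 0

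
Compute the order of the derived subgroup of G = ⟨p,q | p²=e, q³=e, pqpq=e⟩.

G' = [G, G] is generated by all commutators. The generator-pair commutators are: [p, q] = q.
The subgroup they normally generate is {e, q, q²}, of order 3.
Check: |G/G'| = 6/3 = 2 is the order of the abelianisation.

Answer: 3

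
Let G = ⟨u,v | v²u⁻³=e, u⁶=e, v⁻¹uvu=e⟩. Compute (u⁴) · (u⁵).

Compute (u⁴) · (u⁵) by multiplying left to right and reducing via the relations at each step:
  (u⁴) · u⁵ = u³

Answer: u³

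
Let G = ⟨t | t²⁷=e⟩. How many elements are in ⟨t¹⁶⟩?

|⟨t¹⁶⟩| equals the order of t¹⁶. Compute successive powers until reaching e:
  (t¹⁶)¹ = t¹⁶, (t¹⁶)² = t⁵, (t¹⁶)³ = t²¹, (t¹⁶)⁴ = t¹⁰, (t¹⁶)⁵ = t²⁶, (t¹⁶)⁶ = t¹⁵, (t¹⁶)⁷ = t⁴, (t¹⁶)⁸ = t²⁰, (t¹⁶)⁹ = t⁹, (t¹⁶)¹⁰ = t²⁵, (t¹⁶)¹¹ = t¹⁴, (t¹⁶)¹² = t³, (t¹⁶)¹³ = t¹⁹, (t¹⁶)¹⁴ = t⁸, (t¹⁶)¹⁵ = t²⁴, (t¹⁶)¹⁶ = t¹³, (t¹⁶)¹⁷ = t², (t¹⁶)¹⁸ = t¹⁸, (t¹⁶)¹⁹ = t⁷, (t¹⁶)²⁰ = t²³, (t¹⁶)²¹ = t¹², (t¹⁶)²² = t, (t¹⁶)²³ = t¹⁷, (t¹⁶)²⁴ = t⁶, (t¹⁶)²⁵ = t²², (t¹⁶)²⁶ = t¹¹, (t¹⁶)²⁷ = e.
The smallest positive k with (t¹⁶)ᵏ = e is 27, so |⟨t¹⁶⟩| = 27.

Answer: 27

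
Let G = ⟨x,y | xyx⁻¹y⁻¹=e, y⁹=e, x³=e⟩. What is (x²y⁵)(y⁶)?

Compute (x²y⁵) · (y⁶) by multiplying left to right and reducing via the relations at each step:
  (x²y⁵) · y⁶ = x²y²

Answer: x²y²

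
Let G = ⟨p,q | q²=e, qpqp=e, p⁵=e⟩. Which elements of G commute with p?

⟨p⟩ ⊆ C_G(p) since powers of p commute with p; so |C_G(p)| ≥ |⟨p⟩| = 5.
By orbit–stabilizer, |C_G(p)| = |G| / |conj. class of p| = 10 / 2 = 5.
The 5 elements commuting with p are {e, p, p², p³, p⁴}.

Answer: {e, p, p², p³, p⁴}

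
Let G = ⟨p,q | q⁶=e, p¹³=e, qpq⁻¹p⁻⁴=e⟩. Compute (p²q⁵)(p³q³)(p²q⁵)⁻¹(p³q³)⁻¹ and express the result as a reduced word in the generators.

[(p²q⁵), (p³q³)] = (p²q⁵)·(p³q³)·(p²q⁵)⁻¹·(p³q³)⁻¹.
  (p²q⁵) · (p³q³) = p⁶q²
  (p⁶q²) · (p⁵q) = p⁸q³
  (p⁸q³) · (p³q³) = p⁵

Answer: p⁵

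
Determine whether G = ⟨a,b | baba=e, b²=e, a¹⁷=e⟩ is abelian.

a·b = ab but b·a = a¹⁶b, so a·b ≠ b·a and G is not abelian.

Answer: No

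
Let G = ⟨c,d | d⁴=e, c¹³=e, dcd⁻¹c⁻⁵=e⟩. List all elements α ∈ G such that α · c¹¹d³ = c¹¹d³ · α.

⟨c¹¹d³⟩ ⊆ C_G(c¹¹d³) since powers of c¹¹d³ commute with c¹¹d³; so |C_G(c¹¹d³)| ≥ |⟨c¹¹d³⟩| = 4.
By orbit–stabilizer, |C_G(c¹¹d³)| = |G| / |conj. class of c¹¹d³| = 52 / 13 = 4.
The 4 elements commuting with c¹¹d³ are {e, c¹⁰d, c⁸d², c¹¹d³}.

Answer: {e, c¹⁰d, c⁸d², c¹¹d³}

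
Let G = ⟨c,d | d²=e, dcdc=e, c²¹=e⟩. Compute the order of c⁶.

Compute successive powers until reaching e:
  (c⁶)¹ = c⁶, (c⁶)² = c¹², (c⁶)³ = c¹⁸, (c⁶)⁴ = c³, (c⁶)⁵ = c⁹, (c⁶)⁶ = c¹⁵, (c⁶)⁷ = e.
The smallest positive k with (c⁶)ᵏ = e is 7.

Answer: 7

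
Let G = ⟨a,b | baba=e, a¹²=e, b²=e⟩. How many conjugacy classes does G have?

The conjugacy classes (representative and size) are:
  [e] (size 1), [a¹¹] (size 2), [a²] (size 2), [a⁹] (size 2), [a⁴] (size 2), [a⁵] (size 2), [a⁶] (size 1), [b] (size 6), [ab] (size 6).
Class equation: 1 + 2 + 2 + 2 + 2 + 2 + 1 + 6 + 6 = 24 = |G|. So G has 9 conjugacy classes.

Answer: 9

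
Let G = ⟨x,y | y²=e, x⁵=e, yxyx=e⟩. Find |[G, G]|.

G' = [G, G] is generated by all commutators. The generator-pair commutators are: [x, y] = x².
The subgroup they normally generate is {e, x, x², x³, x⁴}, of order 5.
Check: |G/G'| = 10/5 = 2 is the order of the abelianisation.

Answer: 5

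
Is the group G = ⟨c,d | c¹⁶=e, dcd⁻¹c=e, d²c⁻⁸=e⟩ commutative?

c·d = cd but d·c = c⁷d⁻¹, so c·d ≠ d·c and G is not abelian.

Answer: No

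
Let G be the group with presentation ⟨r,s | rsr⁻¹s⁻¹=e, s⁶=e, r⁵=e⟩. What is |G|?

Enumerate words in the generators, reducing via the relations: the distinct elements are
  {e, r, s, rs, r², r³, r⁴, s², s³, s⁴, s⁵, rs², rs³, rs⁴, rs⁵, r²s, r³s, r⁴s, r²s², r²s³, r²s⁴, r²s⁵, r³s², r³s³, r³s⁴, r³s⁵, r⁴s², r⁴s³, r⁴s⁴, r⁴s⁵}.
No further products give new elements, so |G| = 30.

Answer: 30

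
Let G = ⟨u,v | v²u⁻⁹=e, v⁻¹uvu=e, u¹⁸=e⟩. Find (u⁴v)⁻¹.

The order of (u⁴v) is 4 (smallest k with (u⁴v)ᵏ = e), so (u⁴v)⁻¹ = (u⁴v)³ = u⁴v⁻¹.
Check: (u⁴v) · (u⁴v⁻¹) → (u⁴v) · u⁴ = v;   v · v⁻¹ = e, giving e as required.

Answer: u⁴v⁻¹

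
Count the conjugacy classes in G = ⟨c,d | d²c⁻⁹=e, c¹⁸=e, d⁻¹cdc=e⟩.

The conjugacy classes (representative and size) are:
  [e] (size 1), [c¹⁷] (size 2), [c¹⁶] (size 2), [c³] (size 2), [c¹⁴] (size 2), [c¹³] (size 2), [c¹²] (size 2), [c¹¹] (size 2), [c¹⁰] (size 2), [c⁹] (size 1), [c⁸d] (size 9), [cd] (size 9).
Class equation: 1 + 2 + 2 + 2 + 2 + 2 + 2 + 2 + 2 + 1 + 9 + 9 = 36 = |G|. So G has 12 conjugacy classes.

Answer: 12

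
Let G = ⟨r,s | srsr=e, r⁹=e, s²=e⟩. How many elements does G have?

Enumerate words in the generators, reducing via the relations: the distinct elements are
  {e, r, s, rs, r², r³, r⁴, r⁵, r⁶, r⁷, r⁸, r²s, r³s, r⁴s, r⁵s, r⁶s, r⁷s, r⁸s}.
No further products give new elements, so |G| = 18.

Answer: 18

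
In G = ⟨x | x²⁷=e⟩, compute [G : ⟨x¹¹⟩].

First find ord(x¹¹) by computing successive powers:
  (x¹¹)¹ = x¹¹, (x¹¹)² = x²², (x¹¹)³ = x⁶, (x¹¹)⁴ = x¹⁷, (x¹¹)⁵ = x, (x¹¹)⁶ = x¹², (x¹¹)⁷ = x²³, (x¹¹)⁸ = x⁷, (x¹¹)⁹ = x¹⁸, (x¹¹)¹⁰ = x², (x¹¹)¹¹ = x¹³, (x¹¹)¹² = x²⁴, (x¹¹)¹³ = x⁸, (x¹¹)¹⁴ = x¹⁹, (x¹¹)¹⁵ = x³, (x¹¹)¹⁶ = x¹⁴, (x¹¹)¹⁷ = x²⁵, (x¹¹)¹⁸ = x⁹, (x¹¹)¹⁹ = x²⁰, (x¹¹)²⁰ = x⁴, (x¹¹)²¹ = x¹⁵, (x¹¹)²² = x²⁶, (x¹¹)²³ = x¹⁰, (x¹¹)²⁴ = x²¹, (x¹¹)²⁵ = x⁵, (x¹¹)²⁶ = x¹⁶, (x¹¹)²⁷ = e.
So |⟨x¹¹⟩| = ord(x¹¹) = 27. With |G| = 27, by Lagrange [G : ⟨x¹¹⟩] = 27/27 = 1.

Answer: 1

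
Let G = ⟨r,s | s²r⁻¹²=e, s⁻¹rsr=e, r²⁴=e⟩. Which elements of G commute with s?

⟨s⟩ ⊆ C_G(s) since powers of s commute with s; so |C_G(s)| ≥ |⟨s⟩| = 4.
By orbit–stabilizer, |C_G(s)| = |G| / |conj. class of s| = 48 / 12 = 4.
The 4 elements commuting with s are {e, r¹², s, s⁻¹}.

Answer: {e, r¹², s, s⁻¹}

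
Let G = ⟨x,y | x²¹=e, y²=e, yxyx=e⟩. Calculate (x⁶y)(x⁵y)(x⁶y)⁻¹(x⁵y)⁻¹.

[(x⁶y), (x⁵y)] = (x⁶y)·(x⁵y)·(x⁶y)⁻¹·(x⁵y)⁻¹.
  (x⁶y) · (x⁵y) = x
  x · (x⁶y) = x⁷y
  (x⁷y) · (x⁵y) = x²

Answer: x²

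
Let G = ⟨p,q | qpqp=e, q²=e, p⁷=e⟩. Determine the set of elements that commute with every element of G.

An element z ∈ Z(G) iff z commutes with every generator.
For example e is central: e·p = p = p·e; e·q = q = q·e.
Whereas p ∉ Z(G) since p·q = pq ≠ p⁶q = q·p.
Checking each of the 14 elements this way gives Z(G) = {e}, of order 1.

Answer: {e}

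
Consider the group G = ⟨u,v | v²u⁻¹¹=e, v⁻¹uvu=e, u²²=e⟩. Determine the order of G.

Enumerate words in the generators, reducing via the relations: the distinct elements are
  {e, u, v, uv, u², u³, u⁴, u⁵, u⁶, u⁷, u⁸, u⁹, u²v, u²¹, u²⁰, u³v, u¹², u¹³, u¹¹, u¹⁰, u¹⁴, u¹⁵, u¹⁶, u¹⁷, u¹⁸, u¹⁹, u⁴v, u⁵v, u⁶v, u⁷v, u⁸v, u⁹v, v⁻¹, uv⁻¹, u¹⁰v, u²v⁻¹, u³v⁻¹, u⁴v⁻¹, u⁵v⁻¹, u⁶v⁻¹, u⁷v⁻¹, u⁸v⁻¹, u⁹v⁻¹, u¹⁰v⁻¹}.
No further products give new elements, so |G| = 44.

Answer: 44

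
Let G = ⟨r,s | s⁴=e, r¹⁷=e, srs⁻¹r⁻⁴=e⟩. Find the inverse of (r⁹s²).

The order of (r⁹s²) is 2 (smallest k with (r⁹s²)ᵏ = e), so (r⁹s²)⁻¹ = (r⁹s²)¹ = r⁹s².
Check: (r⁹s²) · (r⁹s²) → (r⁹s²) · r⁹ = s²;   (s²) · s² = e, giving e as required.

Answer: r⁹s²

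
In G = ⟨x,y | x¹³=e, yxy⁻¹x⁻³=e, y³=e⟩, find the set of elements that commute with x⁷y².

⟨x⁷y²⟩ ⊆ C_G(x⁷y²) since powers of x⁷y² commute with x⁷y²; so |C_G(x⁷y²)| ≥ |⟨x⁷y²⟩| = 3.
By orbit–stabilizer, |C_G(x⁷y²)| = |G| / |conj. class of x⁷y²| = 39 / 13 = 3.
The 3 elements commuting with x⁷y² are {e, x⁵y, x⁷y²}.

Answer: {e, x⁵y, x⁷y²}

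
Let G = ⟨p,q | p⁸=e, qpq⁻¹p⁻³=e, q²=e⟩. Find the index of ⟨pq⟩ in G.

First find ord(pq) by computing successive powers:
  (pq)¹ = pq, (pq)² = p⁴, (pq)³ = p⁵q, (pq)⁴ = e.
So |⟨pq⟩| = ord(pq) = 4. With |G| = 16, by Lagrange [G : ⟨pq⟩] = 16/4 = 4.

Answer: 4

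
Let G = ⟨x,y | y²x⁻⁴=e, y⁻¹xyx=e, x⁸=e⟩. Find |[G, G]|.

G' = [G, G] is generated by all commutators. The generator-pair commutators are: [x, y] = x².
The subgroup they normally generate is {e, x², x⁴, x⁶}, of order 4.
Check: |G/G'| = 16/4 = 4 is the order of the abelianisation.

Answer: 4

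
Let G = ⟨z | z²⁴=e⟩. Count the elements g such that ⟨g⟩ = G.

G is cyclic of order 24. An element generates G iff its order is 24, and a cyclic group of order 24 has exactly φ(24) = 8 such elements.

Answer: 8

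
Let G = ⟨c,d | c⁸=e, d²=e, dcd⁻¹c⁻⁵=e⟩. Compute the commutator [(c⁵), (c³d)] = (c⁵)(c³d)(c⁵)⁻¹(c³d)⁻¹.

[(c⁵), (c³d)] = (c⁵)·(c³d)·(c⁵)⁻¹·(c³d)⁻¹.
  (c⁵) · (c³d) = d
  d · (c³) = c⁷d
  (c⁷d) · (cd) = c⁴

Answer: c⁴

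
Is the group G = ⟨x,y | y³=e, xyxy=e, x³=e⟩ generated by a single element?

Every cyclic group is abelian. But x·y = xy while y·x = x²y², so x·y ≠ y·x and G is not abelian. Hence G is not cyclic.

Answer: No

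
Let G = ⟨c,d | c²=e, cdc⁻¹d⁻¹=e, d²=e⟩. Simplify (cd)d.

Compute (cd) · d by multiplying left to right and reducing via the relations at each step:
  (cd) · d = c

Answer: c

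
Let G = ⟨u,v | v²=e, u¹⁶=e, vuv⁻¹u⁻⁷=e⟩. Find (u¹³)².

Compute successive powers of (u¹³), reducing at each step:
  (u¹³)²: (u¹³) · u¹³ = u¹⁰

Answer: u¹⁰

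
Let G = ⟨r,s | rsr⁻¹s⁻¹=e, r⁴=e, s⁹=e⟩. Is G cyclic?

|G| = 36. The element rs has order 36 (its powers give 36 distinct elements), so ⟨rs⟩ = G and G is cyclic.

Answer: Yes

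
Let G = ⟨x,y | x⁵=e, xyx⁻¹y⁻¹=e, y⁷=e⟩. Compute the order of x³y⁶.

Compute successive powers until reaching e:
  (x³y⁶)¹ = x³y⁶, (x³y⁶)² = xy⁵, (x³y⁶)³ = x⁴y⁴, (x³y⁶)⁴ = x²y³, (x³y⁶)⁵ = y², (x³y⁶)⁶ = x³y, (x³y⁶)⁷ = x, (x³y⁶)⁸ = x⁴y⁶, (x³y⁶)⁹ = x²y⁵, (x³y⁶)¹⁰ = y⁴, (x³y⁶)¹¹ = x³y³, (x³y⁶)¹² = xy², (x³y⁶)¹³ = x⁴y, (x³y⁶)¹⁴ = x², (x³y⁶)¹⁵ = y⁶, (x³y⁶)¹⁶ = x³y⁵, (x³y⁶)¹⁷ = xy⁴, (x³y⁶)¹⁸ = x⁴y³, (x³y⁶)¹⁹ = x²y², (x³y⁶)²⁰ = y, (x³y⁶)²¹ = x³, (x³y⁶)²² = xy⁶, (x³y⁶)²³ = x⁴y⁵, (x³y⁶)²⁴ = x²y⁴, (x³y⁶)²⁵ = y³, (x³y⁶)²⁶ = x³y², (x³y⁶)²⁷ = xy, (x³y⁶)²⁸ = x⁴, (x³y⁶)²⁹ = x²y⁶, (x³y⁶)³⁰ = y⁵, (x³y⁶)³¹ = x³y⁴, (x³y⁶)³² = xy³, (x³y⁶)³³ = x⁴y², (x³y⁶)³⁴ = x²y, (x³y⁶)³⁵ = e.
The smallest positive k with (x³y⁶)ᵏ = e is 35.

Answer: 35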